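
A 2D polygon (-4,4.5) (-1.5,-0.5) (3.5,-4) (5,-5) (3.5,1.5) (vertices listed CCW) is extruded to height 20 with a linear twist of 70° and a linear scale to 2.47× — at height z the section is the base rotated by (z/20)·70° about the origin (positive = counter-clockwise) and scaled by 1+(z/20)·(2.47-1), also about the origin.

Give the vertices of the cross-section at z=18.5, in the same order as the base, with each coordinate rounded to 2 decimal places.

Cross-section at z=18.5: (-13.63,-4.01) (-0.44,-3.70) (12.06,3.44) (15.70,5.64) (0.32,8.98)

t = z/height = 18.5/20 = 0.925
s = 1 + (scale-1)·z/height = 1 + (2.47-1)·18.5/20 = 2.359750
θ = twist·z/height = 70°·18.5/20 = 64.7500° = 1.130101 rad
cos θ = 0.426569, sin θ = 0.904455 (intermediates below are computed at full precision and shown rounded to 5 d.p.)
v1: (-4,4.5) → rotate → (-5.77632,-1.69826) → ×s → (-13.63068,-4.00747) → (-13.63,-4.01)
v2: (-1.5,-0.5) → rotate → (-0.18763,-1.56997) → ×s → (-0.44275,-3.70473) → (-0.44,-3.70)
v3: (3.5,-4) → rotate → (5.11081,1.45932) → ×s → (12.06024,3.44363) → (12.06,3.44)
v4: (5,-5) → rotate → (6.65512,2.38943) → ×s → (15.70442,5.63846) → (15.70,5.64)
v5: (3.5,1.5) → rotate → (0.13631,3.80545) → ×s → (0.32165,8.97990) → (0.32,8.98)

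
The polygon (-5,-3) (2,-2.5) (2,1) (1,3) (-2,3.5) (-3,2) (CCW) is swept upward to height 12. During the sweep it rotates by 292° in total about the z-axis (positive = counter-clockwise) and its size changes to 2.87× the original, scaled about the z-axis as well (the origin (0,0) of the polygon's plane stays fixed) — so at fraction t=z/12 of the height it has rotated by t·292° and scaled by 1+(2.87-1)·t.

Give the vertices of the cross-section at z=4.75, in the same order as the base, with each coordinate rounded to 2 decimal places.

t = z/height = 4.75/12 = 0.395833
s = 1 + (scale-1)·z/height = 1 + (2.87-1)·4.75/12 = 1.740208
θ = twist·z/height = 292°·4.75/12 = 115.5833° = 2.017310 rad
cos θ = -0.431823, sin θ = 0.901958 (intermediates below are computed at full precision and shown rounded to 5 d.p.)
v1: (-5,-3) → rotate → (4.86499,-3.21432) → ×s → (8.46610,-5.59359) → (8.47,-5.59)
v2: (2,-2.5) → rotate → (1.39125,2.88347) → ×s → (2.42106,5.01785) → (2.42,5.02)
v3: (2,1) → rotate → (-1.76560,1.37209) → ×s → (-3.07252,2.38773) → (-3.07,2.39)
v4: (1,3) → rotate → (-3.13770,-0.39351) → ×s → (-5.46025,-0.68479) → (-5.46,-0.68)
v5: (-2,3.5) → rotate → (-2.29321,-3.31530) → ×s → (-3.99066,-5.76931) → (-3.99,-5.77)
v6: (-3,2) → rotate → (-0.50845,-3.56952) → ×s → (-0.88480,-6.21171) → (-0.88,-6.21)

Cross-section at z=4.75: (8.47,-5.59) (2.42,5.02) (-3.07,2.39) (-5.46,-0.68) (-3.99,-5.77) (-0.88,-6.21)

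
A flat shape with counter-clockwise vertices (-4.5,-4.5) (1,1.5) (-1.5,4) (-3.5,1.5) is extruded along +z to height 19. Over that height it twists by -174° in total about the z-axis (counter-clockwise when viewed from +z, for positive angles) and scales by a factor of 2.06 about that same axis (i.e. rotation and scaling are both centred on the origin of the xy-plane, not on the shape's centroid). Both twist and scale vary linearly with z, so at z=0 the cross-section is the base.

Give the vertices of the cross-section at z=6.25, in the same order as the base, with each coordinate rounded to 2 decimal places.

t = z/height = 6.25/19 = 0.328947
s = 1 + (scale-1)·z/height = 1 + (2.06-1)·6.25/19 = 1.348684
θ = twist·z/height = -174°·6.25/19 = -57.2368° = -0.998971 rad
cos θ = 0.541168, sin θ = -0.840915 (intermediates below are computed at full precision and shown rounded to 5 d.p.)
v1: (-4.5,-4.5) → rotate → (-6.21937,1.34886) → ×s → (-8.38797,1.81919) → (-8.39,1.82)
v2: (1,1.5) → rotate → (1.80254,-0.02916) → ×s → (2.43106,-0.03933) → (2.43,-0.04)
v3: (-1.5,4) → rotate → (2.55191,3.42604) → ×s → (3.44172,4.62065) → (3.44,4.62)
v4: (-3.5,1.5) → rotate → (-0.63271,3.75495) → ×s → (-0.85333,5.06425) → (-0.85,5.06)

Cross-section at z=6.25: (-8.39,1.82) (2.43,-0.04) (3.44,4.62) (-0.85,5.06)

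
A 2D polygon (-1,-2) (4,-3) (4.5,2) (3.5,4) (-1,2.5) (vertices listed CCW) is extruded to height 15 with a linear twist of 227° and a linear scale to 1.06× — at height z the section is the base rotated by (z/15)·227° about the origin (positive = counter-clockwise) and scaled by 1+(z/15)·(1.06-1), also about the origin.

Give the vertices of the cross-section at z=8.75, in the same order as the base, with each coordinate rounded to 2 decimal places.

Cross-section at z=8.75: (2.23,0.63) (-0.50,5.15) (-4.67,2.04) (-5.50,-0.12) (-1.21,-2.51)

t = z/height = 8.75/15 = 0.583333
s = 1 + (scale-1)·z/height = 1 + (1.06-1)·8.75/15 = 1.035000
θ = twist·z/height = 227°·8.75/15 = 132.4167° = 2.311107 rad
cos θ = -0.674517, sin θ = 0.738259 (intermediates below are computed at full precision and shown rounded to 5 d.p.)
v1: (-1,-2) → rotate → (2.15104,0.61078) → ×s → (2.22632,0.63215) → (2.23,0.63)
v2: (4,-3) → rotate → (-0.48329,4.97659) → ×s → (-0.50021,5.15077) → (-0.50,5.15)
v3: (4.5,2) → rotate → (-4.51185,1.97313) → ×s → (-4.66976,2.04219) → (-4.67,2.04)
v4: (3.5,4) → rotate → (-5.31385,-0.11416) → ×s → (-5.49983,-0.11816) → (-5.50,-0.12)
v5: (-1,2.5) → rotate → (-1.17113,-2.42455) → ×s → (-1.21212,-2.50941) → (-1.21,-2.51)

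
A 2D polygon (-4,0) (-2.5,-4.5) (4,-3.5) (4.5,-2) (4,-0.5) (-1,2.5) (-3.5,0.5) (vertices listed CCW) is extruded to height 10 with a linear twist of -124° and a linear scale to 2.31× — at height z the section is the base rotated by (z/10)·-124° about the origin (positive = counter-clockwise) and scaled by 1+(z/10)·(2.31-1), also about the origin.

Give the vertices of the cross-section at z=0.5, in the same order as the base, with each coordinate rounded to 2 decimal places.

Cross-section at z=0.5: (-4.24,0.46) (-3.17,-4.48) (3.83,-4.17) (4.54,-2.64) (4.18,-0.99) (-0.77,2.76) (-3.65,0.93)

t = z/height = 0.5/10 = 0.05
s = 1 + (scale-1)·z/height = 1 + (2.31-1)·0.5/10 = 1.065500
θ = twist·z/height = -124°·0.5/10 = -6.2000° = -0.108210 rad
cos θ = 0.994151, sin θ = -0.107999 (intermediates below are computed at full precision and shown rounded to 5 d.p.)
v1: (-4,0) → rotate → (-3.97660,0.43200) → ×s → (-4.23707,0.46029) → (-4.24,0.46)
v2: (-2.5,-4.5) → rotate → (-2.97137,-4.20368) → ×s → (-3.16600,-4.47902) → (-3.17,-4.48)
v3: (4,-3.5) → rotate → (3.59861,-3.91153) → ×s → (3.83431,-4.16773) → (3.83,-4.17)
v4: (4.5,-2) → rotate → (4.25768,-2.47430) → ×s → (4.53656,-2.63637) → (4.54,-2.64)
v5: (4,-0.5) → rotate → (3.92260,-0.92907) → ×s → (4.17953,-0.98993) → (4.18,-0.99)
v6: (-1,2.5) → rotate → (-0.72415,2.59338) → ×s → (-0.77158,2.76324) → (-0.77,2.76)
v7: (-3.5,0.5) → rotate → (-3.42553,0.87507) → ×s → (-3.64990,0.93239) → (-3.65,0.93)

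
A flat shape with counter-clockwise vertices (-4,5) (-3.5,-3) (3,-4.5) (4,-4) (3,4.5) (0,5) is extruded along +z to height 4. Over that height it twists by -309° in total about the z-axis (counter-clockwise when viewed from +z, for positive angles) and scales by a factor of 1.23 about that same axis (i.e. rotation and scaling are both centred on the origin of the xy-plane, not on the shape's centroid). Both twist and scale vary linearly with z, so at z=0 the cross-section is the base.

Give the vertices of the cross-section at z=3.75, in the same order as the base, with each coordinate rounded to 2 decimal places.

t = z/height = 3.75/4 = 0.9375
s = 1 + (scale-1)·z/height = 1 + (1.23-1)·3.75/4 = 1.215625
θ = twist·z/height = -309°·3.75/4 = -289.6875° = -5.056001 rad
cos θ = 0.336890, sin θ = 0.941544 (intermediates below are computed at full precision and shown rounded to 5 d.p.)
v1: (-4,5) → rotate → (-6.05528,-2.08173) → ×s → (-7.36095,-2.53060) → (-7.36,-2.53)
v2: (-3.5,-3) → rotate → (1.64552,-4.30607) → ×s → (2.00033,-5.23457) → (2.00,-5.23)
v3: (3,-4.5) → rotate → (5.24762,1.30863) → ×s → (6.37914,1.59080) → (6.38,1.59)
v4: (4,-4) → rotate → (5.11374,2.41862) → ×s → (6.21638,2.94013) → (6.22,2.94)
v5: (3,4.5) → rotate → (-3.22628,4.34064) → ×s → (-3.92195,5.27659) → (-3.92,5.28)
v6: (0,5) → rotate → (-4.70772,1.68445) → ×s → (-5.72282,2.04766) → (-5.72,2.05)

Cross-section at z=3.75: (-7.36,-2.53) (2.00,-5.23) (6.38,1.59) (6.22,2.94) (-3.92,5.28) (-5.72,2.05)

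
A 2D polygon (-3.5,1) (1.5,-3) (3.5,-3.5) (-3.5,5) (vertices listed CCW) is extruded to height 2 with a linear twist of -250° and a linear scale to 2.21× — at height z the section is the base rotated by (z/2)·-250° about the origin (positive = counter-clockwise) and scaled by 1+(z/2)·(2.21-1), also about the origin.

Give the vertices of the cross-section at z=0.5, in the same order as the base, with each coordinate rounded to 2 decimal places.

Cross-section at z=0.5: (-0.95,4.65) (-2.56,-3.54) (-1.94,-6.15) (3.67,7.05)

t = z/height = 0.5/2 = 0.25
s = 1 + (scale-1)·z/height = 1 + (2.21-1)·0.5/2 = 1.302500
θ = twist·z/height = -250°·0.5/2 = -62.5000° = -1.090831 rad
cos θ = 0.461749, sin θ = -0.887011 (intermediates below are computed at full precision and shown rounded to 5 d.p.)
v1: (-3.5,1) → rotate → (-0.72911,3.56629) → ×s → (-0.94966,4.64509) → (-0.95,4.65)
v2: (1.5,-3) → rotate → (-1.96841,-2.71576) → ×s → (-2.56385,-3.53728) → (-2.56,-3.54)
v3: (3.5,-3.5) → rotate → (-1.48842,-4.72066) → ×s → (-1.93866,-6.14866) → (-1.94,-6.15)
v4: (-3.5,5) → rotate → (2.81893,5.41328) → ×s → (3.67166,7.05080) → (3.67,7.05)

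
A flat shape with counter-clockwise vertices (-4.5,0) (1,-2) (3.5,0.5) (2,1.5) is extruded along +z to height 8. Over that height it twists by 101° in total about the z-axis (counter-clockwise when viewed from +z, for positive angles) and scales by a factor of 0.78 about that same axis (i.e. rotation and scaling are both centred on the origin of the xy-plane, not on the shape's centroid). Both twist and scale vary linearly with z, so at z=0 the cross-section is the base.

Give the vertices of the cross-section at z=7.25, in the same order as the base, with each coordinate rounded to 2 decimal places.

Cross-section at z=7.25: (0.10,-3.60) (1.58,0.84) (-0.48,2.79) (-1.24,1.57)

t = z/height = 7.25/8 = 0.90625
s = 1 + (scale-1)·z/height = 1 + (0.78-1)·7.25/8 = 0.800625
θ = twist·z/height = 101°·7.25/8 = 91.5313° = 1.597522 rad
cos θ = -0.026722, sin θ = 0.999643 (intermediates below are computed at full precision and shown rounded to 5 d.p.)
v1: (-4.5,0) → rotate → (0.12025,-4.49839) → ×s → (0.09627,-3.60153) → (0.10,-3.60)
v2: (1,-2) → rotate → (1.97256,1.05309) → ×s → (1.57928,0.84313) → (1.58,0.84)
v3: (3.5,0.5) → rotate → (-0.59335,3.48539) → ×s → (-0.47505,2.79049) → (-0.48,2.79)
v4: (2,1.5) → rotate → (-1.55291,1.95920) → ×s → (-1.24330,1.56859) → (-1.24,1.57)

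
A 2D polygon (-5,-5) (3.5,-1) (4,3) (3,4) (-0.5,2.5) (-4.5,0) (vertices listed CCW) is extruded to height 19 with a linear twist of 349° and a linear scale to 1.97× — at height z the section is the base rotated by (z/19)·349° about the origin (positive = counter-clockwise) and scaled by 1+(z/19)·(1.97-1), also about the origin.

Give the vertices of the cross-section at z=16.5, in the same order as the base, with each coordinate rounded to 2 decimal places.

t = z/height = 16.5/19 = 0.868421
s = 1 + (scale-1)·z/height = 1 + (1.97-1)·16.5/19 = 1.842368
θ = twist·z/height = 349°·16.5/19 = 303.0789° = 5.289726 rad
cos θ = 0.545794, sin θ = -0.837919 (intermediates below are computed at full precision and shown rounded to 5 d.p.)
v1: (-5,-5) → rotate → (-6.91857,1.46063) → ×s → (-12.74655,2.69101) → (-12.75,2.69)
v2: (3.5,-1) → rotate → (1.07236,-3.47851) → ×s → (1.97568,-6.40870) → (1.98,-6.41)
v3: (4,3) → rotate → (4.69693,-1.71429) → ×s → (8.65348,-3.15836) → (8.65,-3.16)
v4: (3,4) → rotate → (4.98906,-0.33058) → ×s → (9.19169,-0.60905) → (9.19,-0.61)
v5: (-0.5,2.5) → rotate → (1.82190,1.78344) → ×s → (3.35661,3.28576) → (3.36,3.29)
v6: (-4.5,0) → rotate → (-2.45607,3.77064) → ×s → (-4.52499,6.94690) → (-4.52,6.95)

Cross-section at z=16.5: (-12.75,2.69) (1.98,-6.41) (8.65,-3.16) (9.19,-0.61) (3.36,3.29) (-4.52,6.95)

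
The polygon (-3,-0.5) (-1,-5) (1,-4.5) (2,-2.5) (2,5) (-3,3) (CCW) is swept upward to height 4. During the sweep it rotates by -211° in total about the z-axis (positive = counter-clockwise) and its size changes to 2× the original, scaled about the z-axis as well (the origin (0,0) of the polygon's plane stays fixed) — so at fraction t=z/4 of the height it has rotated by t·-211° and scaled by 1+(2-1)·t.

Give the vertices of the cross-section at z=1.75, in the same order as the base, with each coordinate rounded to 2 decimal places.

Cross-section at z=1.75: (-0.54,4.34) (-7.12,1.73) (-6.52,-1.18) (-3.71,-2.73) (7.07,-3.16) (4.48,4.13)

t = z/height = 1.75/4 = 0.4375
s = 1 + (scale-1)·z/height = 1 + (2-1)·1.75/4 = 1.437500
θ = twist·z/height = -211°·1.75/4 = -92.3125° = -1.611157 rad
cos θ = -0.040350, sin θ = -0.999186 (intermediates below are computed at full precision and shown rounded to 5 d.p.)
v1: (-3,-0.5) → rotate → (-0.37854,3.01773) → ×s → (-0.54416,4.33799) → (-0.54,4.34)
v2: (-1,-5) → rotate → (-4.95558,1.20093) → ×s → (-7.12364,1.72634) → (-7.12,1.73)
v3: (1,-4.5) → rotate → (-4.53669,-0.81761) → ×s → (-6.52148,-1.17532) → (-6.52,-1.18)
v4: (2,-2.5) → rotate → (-2.57866,-1.89750) → ×s → (-3.70683,-2.72765) → (-3.71,-2.73)
v5: (2,5) → rotate → (4.91523,-2.20012) → ×s → (7.06564,-3.16267) → (7.07,-3.16)
v6: (-3,3) → rotate → (3.11861,2.87651) → ×s → (4.48300,4.13498) → (4.48,4.13)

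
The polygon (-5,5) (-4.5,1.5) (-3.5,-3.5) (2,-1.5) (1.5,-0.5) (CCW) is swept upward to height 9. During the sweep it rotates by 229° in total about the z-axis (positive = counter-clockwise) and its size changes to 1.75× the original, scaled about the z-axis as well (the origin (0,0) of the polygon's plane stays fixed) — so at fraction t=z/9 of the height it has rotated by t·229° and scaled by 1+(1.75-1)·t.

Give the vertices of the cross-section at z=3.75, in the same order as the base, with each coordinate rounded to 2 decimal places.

Cross-section at z=3.75: (-5.91,-7.15) (-1.40,-6.07) (5.01,-4.14) (1.71,2.80) (0.47,2.02)

t = z/height = 3.75/9 = 0.416667
s = 1 + (scale-1)·z/height = 1 + (1.75-1)·3.75/9 = 1.312500
θ = twist·z/height = 229°·3.75/9 = 95.4167° = 1.665335 rad
cos θ = -0.094398, sin θ = 0.995535 (intermediates below are computed at full precision and shown rounded to 5 d.p.)
v1: (-5,5) → rotate → (-4.50568,-5.44966) → ×s → (-5.91371,-7.15268) → (-5.91,-7.15)
v2: (-4.5,1.5) → rotate → (-1.06851,-4.62150) → ×s → (-1.40242,-6.06572) → (-1.40,-6.07)
v3: (-3.5,-3.5) → rotate → (3.81476,-3.15398) → ×s → (5.00688,-4.13960) → (5.01,-4.14)
v4: (2,-1.5) → rotate → (1.30451,2.13267) → ×s → (1.71216,2.79912) → (1.71,2.80)
v5: (1.5,-0.5) → rotate → (0.35617,1.54050) → ×s → (0.46747,2.02191) → (0.47,2.02)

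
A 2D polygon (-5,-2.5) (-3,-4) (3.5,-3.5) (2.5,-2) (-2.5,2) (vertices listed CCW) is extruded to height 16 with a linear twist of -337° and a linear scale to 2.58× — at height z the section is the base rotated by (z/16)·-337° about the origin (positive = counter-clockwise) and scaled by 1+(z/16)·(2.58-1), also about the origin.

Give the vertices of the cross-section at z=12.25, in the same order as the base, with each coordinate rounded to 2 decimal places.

Cross-section at z=12.25: (7.70,-9.66) (10.02,-4.65) (5.96,9.17) (3.18,6.32) (-3.18,-6.32)

t = z/height = 12.25/16 = 0.765625
s = 1 + (scale-1)·z/height = 1 + (2.58-1)·12.25/16 = 2.209688
θ = twist·z/height = -337°·12.25/16 = -258.0156° = -4.503222 rad
cos θ = -0.207645, sin θ = 0.978204 (intermediates below are computed at full precision and shown rounded to 5 d.p.)
v1: (-5,-2.5) → rotate → (3.48374,-4.37191) → ×s → (7.69797,-9.66055) → (7.70,-9.66)
v2: (-3,-4) → rotate → (4.53575,-2.10403) → ×s → (10.02259,-4.64926) → (10.02,-4.65)
v3: (3.5,-3.5) → rotate → (2.69696,4.15047) → ×s → (5.95943,9.17125) → (5.96,9.17)
v4: (2.5,-2) → rotate → (1.43730,2.86080) → ×s → (3.17598,6.32148) → (3.18,6.32)
v5: (-2.5,2) → rotate → (-1.43730,-2.86080) → ×s → (-3.17598,-6.32148) → (-3.18,-6.32)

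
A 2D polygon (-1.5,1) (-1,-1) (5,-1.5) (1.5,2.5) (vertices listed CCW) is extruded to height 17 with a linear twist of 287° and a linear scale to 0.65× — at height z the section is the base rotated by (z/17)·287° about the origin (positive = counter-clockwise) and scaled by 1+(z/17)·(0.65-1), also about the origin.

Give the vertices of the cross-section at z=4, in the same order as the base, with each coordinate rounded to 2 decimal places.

t = z/height = 4/17 = 0.235294
s = 1 + (scale-1)·z/height = 1 + (0.65-1)·4/17 = 0.917647
θ = twist·z/height = 287°·4/17 = 67.5294° = 1.178611 rad
cos θ = 0.382209, sin θ = 0.924076 (intermediates below are computed at full precision and shown rounded to 5 d.p.)
v1: (-1.5,1) → rotate → (-1.49739,-1.00390) → ×s → (-1.37408,-0.92123) → (-1.37,-0.92)
v2: (-1,-1) → rotate → (0.54187,-1.30628) → ×s → (0.49724,-1.19871) → (0.50,-1.20)
v3: (5,-1.5) → rotate → (3.29716,4.04707) → ×s → (3.02563,3.71378) → (3.03,3.71)
v4: (1.5,2.5) → rotate → (-1.73688,2.34164) → ×s → (-1.59384,2.14880) → (-1.59,2.15)

Cross-section at z=4: (-1.37,-0.92) (0.50,-1.20) (3.03,3.71) (-1.59,2.15)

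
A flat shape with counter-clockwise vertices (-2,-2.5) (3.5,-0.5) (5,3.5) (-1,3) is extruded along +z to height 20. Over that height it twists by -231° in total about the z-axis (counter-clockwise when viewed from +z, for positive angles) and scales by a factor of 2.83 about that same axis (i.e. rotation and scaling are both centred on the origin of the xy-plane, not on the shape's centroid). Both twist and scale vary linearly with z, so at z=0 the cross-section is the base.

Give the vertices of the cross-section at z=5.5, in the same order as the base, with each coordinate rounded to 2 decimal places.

Cross-section at z=5.5: (-4.70,1.02) (1.67,-5.04) (8.06,-4.38) (3.37,3.36)

t = z/height = 5.5/20 = 0.275
s = 1 + (scale-1)·z/height = 1 + (2.83-1)·5.5/20 = 1.503250
θ = twist·z/height = -231°·5.5/20 = -63.5250° = -1.108720 rad
cos θ = 0.445807, sin θ = -0.895129 (intermediates below are computed at full precision and shown rounded to 5 d.p.)
v1: (-2,-2.5) → rotate → (-3.12944,0.67574) → ×s → (-4.70433,1.01581) → (-4.70,1.02)
v2: (3.5,-0.5) → rotate → (1.11276,-3.35586) → ×s → (1.67276,-5.04469) → (1.67,-5.04)
v3: (5,3.5) → rotate → (5.36199,-2.91532) → ×s → (8.06041,-4.38245) → (8.06,-4.38)
v4: (-1,3) → rotate → (2.23958,2.23255) → ×s → (3.36665,3.35608) → (3.37,3.36)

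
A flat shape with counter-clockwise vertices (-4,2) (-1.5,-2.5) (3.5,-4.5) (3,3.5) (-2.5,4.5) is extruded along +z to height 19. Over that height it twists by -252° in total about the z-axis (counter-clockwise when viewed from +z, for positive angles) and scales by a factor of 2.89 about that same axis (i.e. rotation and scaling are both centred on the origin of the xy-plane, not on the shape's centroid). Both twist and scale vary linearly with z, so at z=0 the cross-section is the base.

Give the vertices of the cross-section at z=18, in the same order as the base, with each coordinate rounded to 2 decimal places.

Cross-section at z=18: (1.02,-12.44) (8.14,0.04) (5.67,14.87) (-12.69,2.09) (-7.11,-12.48)

t = z/height = 18/19 = 0.947368
s = 1 + (scale-1)·z/height = 1 + (2.89-1)·18/19 = 2.790526
θ = twist·z/height = -252°·18/19 = -238.7368° = -4.166744 rad
cos θ = -0.518970, sin θ = 0.854793 (intermediates below are computed at full precision and shown rounded to 5 d.p.)
v1: (-4,2) → rotate → (0.36629,-4.45711) → ×s → (1.02215,-12.43768) → (1.02,-12.44)
v2: (-1.5,-2.5) → rotate → (2.91544,0.01523) → ×s → (8.13560,0.04251) → (8.14,0.04)
v3: (3.5,-4.5) → rotate → (2.03017,5.32714) → ×s → (5.66525,14.86552) → (5.67,14.87)
v4: (3,3.5) → rotate → (-4.54868,0.74798) → ×s → (-12.69322,2.08727) → (-12.69,2.09)
v5: (-2.5,4.5) → rotate → (-2.54914,-4.47234) → ×s → (-7.11345,-12.48020) → (-7.11,-12.48)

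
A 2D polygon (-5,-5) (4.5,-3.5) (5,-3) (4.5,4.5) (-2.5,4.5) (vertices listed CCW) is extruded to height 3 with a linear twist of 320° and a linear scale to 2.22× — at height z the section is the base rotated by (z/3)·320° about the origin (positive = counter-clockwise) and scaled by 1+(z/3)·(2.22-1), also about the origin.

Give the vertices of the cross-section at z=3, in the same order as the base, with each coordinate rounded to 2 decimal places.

t = z/height = 3/3 = 1
s = 1 + (scale-1)·z/height = 1 + (2.22-1)·3/3 = 2.220000
θ = twist·z/height = 320°·3/3 = 320.0000° = 5.585054 rad
cos θ = 0.766044, sin θ = -0.642788 (intermediates below are computed at full precision and shown rounded to 5 d.p.)
v1: (-5,-5) → rotate → (-7.04416,-0.61628) → ×s → (-15.63804,-1.36815) → (-15.64,-1.37)
v2: (4.5,-3.5) → rotate → (1.19744,-5.57370) → ×s → (2.65832,-12.37361) → (2.66,-12.37)
v3: (5,-3) → rotate → (1.90186,-5.51207) → ×s → (4.22213,-12.23680) → (4.22,-12.24)
v4: (4.5,4.5) → rotate → (6.33974,0.55466) → ×s → (14.07423,1.23134) → (14.07,1.23)
v5: (-2.5,4.5) → rotate → (0.97743,5.05417) → ×s → (2.16990,11.22026) → (2.17,11.22)

Cross-section at z=3: (-15.64,-1.37) (2.66,-12.37) (4.22,-12.24) (14.07,1.23) (2.17,11.22)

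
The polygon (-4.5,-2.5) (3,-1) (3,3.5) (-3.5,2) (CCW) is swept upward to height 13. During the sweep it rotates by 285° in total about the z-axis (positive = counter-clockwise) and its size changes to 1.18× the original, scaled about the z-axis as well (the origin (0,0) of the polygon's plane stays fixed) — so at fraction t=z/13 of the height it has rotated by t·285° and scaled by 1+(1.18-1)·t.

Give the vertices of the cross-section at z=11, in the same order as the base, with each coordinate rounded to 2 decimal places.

t = z/height = 11/13 = 0.846154
s = 1 + (scale-1)·z/height = 1 + (1.18-1)·11/13 = 1.152308
θ = twist·z/height = 285°·11/13 = 241.1538° = 4.208929 rad
cos θ = -0.482459, sin θ = -0.875918 (intermediates below are computed at full precision and shown rounded to 5 d.p.)
v1: (-4.5,-2.5) → rotate → (-0.01873,5.14778) → ×s → (-0.02158,5.93183) → (-0.02,5.93)
v2: (3,-1) → rotate → (-2.32330,-2.14530) → ×s → (-2.67715,-2.47204) → (-2.68,-2.47)
v3: (3,3.5) → rotate → (1.61834,-4.31636) → ×s → (1.86482,-4.97378) → (1.86,-4.97)
v4: (-3.5,2) → rotate → (3.44044,2.10080) → ×s → (3.96445,2.42076) → (3.96,2.42)

Cross-section at z=11: (-0.02,5.93) (-2.68,-2.47) (1.86,-4.97) (3.96,2.42)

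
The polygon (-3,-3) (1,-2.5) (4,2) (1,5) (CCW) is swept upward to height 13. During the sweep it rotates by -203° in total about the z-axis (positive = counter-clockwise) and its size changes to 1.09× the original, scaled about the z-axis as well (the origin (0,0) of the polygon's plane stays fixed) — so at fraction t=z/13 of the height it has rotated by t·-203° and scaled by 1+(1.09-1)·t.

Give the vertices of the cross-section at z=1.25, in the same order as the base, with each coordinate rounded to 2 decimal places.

Cross-section at z=1.25: (-3.86,-1.84) (0.11,-2.71) (4.48,0.55) (2.64,4.42)

t = z/height = 1.25/13 = 0.0961538
s = 1 + (scale-1)·z/height = 1 + (1.09-1)·1.25/13 = 1.008654
θ = twist·z/height = -203°·1.25/13 = -19.5192° = -0.340675 rad
cos θ = 0.942529, sin θ = -0.334123 (intermediates below are computed at full precision and shown rounded to 5 d.p.)
v1: (-3,-3) → rotate → (-3.82996,-1.82522) → ×s → (-3.86310,-1.84101) → (-3.86,-1.84)
v2: (1,-2.5) → rotate → (0.10722,-2.69045) → ×s → (0.10815,-2.71373) → (0.11,-2.71)
v3: (4,2) → rotate → (4.43836,0.54857) → ×s → (4.47677,0.55331) → (4.48,0.55)
v4: (1,5) → rotate → (2.61315,4.37852) → ×s → (2.63576,4.41641) → (2.64,4.42)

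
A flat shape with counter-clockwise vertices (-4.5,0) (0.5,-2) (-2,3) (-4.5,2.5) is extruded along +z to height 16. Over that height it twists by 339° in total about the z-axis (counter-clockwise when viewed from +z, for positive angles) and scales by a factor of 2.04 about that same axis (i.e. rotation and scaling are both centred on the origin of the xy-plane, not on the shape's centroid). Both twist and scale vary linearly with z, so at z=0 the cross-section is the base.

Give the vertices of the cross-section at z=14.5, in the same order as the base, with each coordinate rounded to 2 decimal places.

t = z/height = 14.5/16 = 0.90625
s = 1 + (scale-1)·z/height = 1 + (2.04-1)·14.5/16 = 1.942500
θ = twist·z/height = 339°·14.5/16 = 307.2188° = 5.361979 rad
cos θ = 0.604860, sin θ = -0.796332 (intermediates below are computed at full precision and shown rounded to 5 d.p.)
v1: (-4.5,0) → rotate → (-2.72187,3.58349) → ×s → (-5.28723,6.96094) → (-5.29,6.96)
v2: (0.5,-2) → rotate → (-1.29023,-1.60789) → ×s → (-2.50628,-3.12332) → (-2.51,-3.12)
v3: (-2,3) → rotate → (1.17928,3.40724) → ×s → (2.29074,6.61857) → (2.29,6.62)
v4: (-4.5,2.5) → rotate → (-0.73104,5.09564) → ×s → (-1.42004,9.89829) → (-1.42,9.90)

Cross-section at z=14.5: (-5.29,6.96) (-2.51,-3.12) (2.29,6.62) (-1.42,9.90)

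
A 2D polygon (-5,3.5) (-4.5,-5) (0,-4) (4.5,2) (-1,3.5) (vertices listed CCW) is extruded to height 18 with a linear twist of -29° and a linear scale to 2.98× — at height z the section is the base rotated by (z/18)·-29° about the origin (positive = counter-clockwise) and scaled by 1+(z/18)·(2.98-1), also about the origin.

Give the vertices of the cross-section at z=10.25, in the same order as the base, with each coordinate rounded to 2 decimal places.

t = z/height = 10.25/18 = 0.569444
s = 1 + (scale-1)·z/height = 1 + (2.98-1)·10.25/18 = 2.127500
θ = twist·z/height = -29°·10.25/18 = -16.5139° = -0.288222 rad
cos θ = 0.958751, sin θ = -0.284248 (intermediates below are computed at full precision and shown rounded to 5 d.p.)
v1: (-5,3.5) → rotate → (-3.79889,4.77687) → ×s → (-8.08213,10.16278) → (-8.08,10.16)
v2: (-4.5,-5) → rotate → (-5.73562,-3.51464) → ×s → (-12.20253,-7.47740) → (-12.20,-7.48)
v3: (0,-4) → rotate → (-1.13699,-3.83500) → ×s → (-2.41895,-8.15897) → (-2.42,-8.16)
v4: (4.5,2) → rotate → (4.88287,0.63839) → ×s → (10.38832,1.35817) → (10.39,1.36)
v5: (-1,3.5) → rotate → (0.03612,3.63988) → ×s → (0.07684,7.74384) → (0.08,7.74)

Cross-section at z=10.25: (-8.08,10.16) (-12.20,-7.48) (-2.42,-8.16) (10.39,1.36) (0.08,7.74)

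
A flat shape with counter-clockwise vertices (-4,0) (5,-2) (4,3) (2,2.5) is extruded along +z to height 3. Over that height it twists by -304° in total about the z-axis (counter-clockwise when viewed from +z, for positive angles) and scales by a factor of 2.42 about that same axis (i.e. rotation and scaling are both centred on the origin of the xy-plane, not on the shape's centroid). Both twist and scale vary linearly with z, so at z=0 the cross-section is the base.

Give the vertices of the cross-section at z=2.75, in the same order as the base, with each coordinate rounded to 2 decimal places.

Cross-section at z=2.75: (-1.39,-9.10) (6.28,10.68) (-5.44,10.14) (-4.99,5.42)

t = z/height = 2.75/3 = 0.916667
s = 1 + (scale-1)·z/height = 1 + (2.42-1)·2.75/3 = 2.301667
θ = twist·z/height = -304°·2.75/3 = -278.6667° = -4.863651 rad
cos θ = 0.150686, sin θ = 0.988582 (intermediates below are computed at full precision and shown rounded to 5 d.p.)
v1: (-4,0) → rotate → (-0.60274,-3.95433) → ×s → (-1.38731,-9.10154) → (-1.39,-9.10)
v2: (5,-2) → rotate → (2.73059,4.64154) → ×s → (6.28491,10.68327) → (6.28,10.68)
v3: (4,3) → rotate → (-2.36300,4.40638) → ×s → (-5.43884,10.14203) → (-5.44,10.14)
v4: (2,2.5) → rotate → (-2.17008,2.35388) → ×s → (-4.99481,5.41784) → (-4.99,5.42)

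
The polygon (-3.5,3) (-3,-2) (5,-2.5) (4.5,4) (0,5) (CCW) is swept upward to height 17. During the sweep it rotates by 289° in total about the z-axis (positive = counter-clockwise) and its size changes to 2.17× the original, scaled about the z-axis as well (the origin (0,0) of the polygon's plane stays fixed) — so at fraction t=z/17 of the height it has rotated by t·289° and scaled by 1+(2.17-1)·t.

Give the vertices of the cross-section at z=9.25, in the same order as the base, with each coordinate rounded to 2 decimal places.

t = z/height = 9.25/17 = 0.544118
s = 1 + (scale-1)·z/height = 1 + (2.17-1)·9.25/17 = 1.636618
θ = twist·z/height = 289°·9.25/17 = 157.2500° = 2.744530 rad
cos θ = -0.922201, sin θ = 0.386711 (intermediates below are computed at full precision and shown rounded to 5 d.p.)
v1: (-3.5,3) → rotate → (2.06757,-4.12009) → ×s → (3.38382,-6.74301) → (3.38,-6.74)
v2: (-3,-2) → rotate → (3.54002,0.68427) → ×s → (5.79367,1.11989) → (5.79,1.12)
v3: (5,-2.5) → rotate → (-3.64423,4.23906) → ×s → (-5.96421,6.93772) → (-5.96,6.94)
v4: (4.5,4) → rotate → (-5.69675,-1.94860) → ×s → (-9.32340,-3.18912) → (-9.32,-3.19)
v5: (0,5) → rotate → (-1.93355,-4.61100) → ×s → (-3.16449,-7.54645) → (-3.16,-7.55)

Cross-section at z=9.25: (3.38,-6.74) (5.79,1.12) (-5.96,6.94) (-9.32,-3.19) (-3.16,-7.55)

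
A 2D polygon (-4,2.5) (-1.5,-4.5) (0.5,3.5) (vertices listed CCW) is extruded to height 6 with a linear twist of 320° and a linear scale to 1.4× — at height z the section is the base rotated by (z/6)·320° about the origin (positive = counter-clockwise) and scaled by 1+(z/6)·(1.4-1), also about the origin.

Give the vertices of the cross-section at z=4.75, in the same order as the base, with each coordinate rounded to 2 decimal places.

t = z/height = 4.75/6 = 0.791667
s = 1 + (scale-1)·z/height = 1 + (1.4-1)·4.75/6 = 1.316667
θ = twist·z/height = 320°·4.75/6 = 253.3333° = 4.421501 rad
cos θ = -0.286803, sin θ = -0.957990 (intermediates below are computed at full precision and shown rounded to 5 d.p.)
v1: (-4,2.5) → rotate → (3.54219,3.11495) → ×s → (4.66388,4.10135) → (4.66,4.10)
v2: (-1.5,-4.5) → rotate → (-3.88075,2.72760) → ×s → (-5.10965,3.59134) → (-5.11,3.59)
v3: (0.5,3.5) → rotate → (3.20956,-1.48281) → ×s → (4.22592,-1.95236) → (4.23,-1.95)

Cross-section at z=4.75: (4.66,4.10) (-5.11,3.59) (4.23,-1.95)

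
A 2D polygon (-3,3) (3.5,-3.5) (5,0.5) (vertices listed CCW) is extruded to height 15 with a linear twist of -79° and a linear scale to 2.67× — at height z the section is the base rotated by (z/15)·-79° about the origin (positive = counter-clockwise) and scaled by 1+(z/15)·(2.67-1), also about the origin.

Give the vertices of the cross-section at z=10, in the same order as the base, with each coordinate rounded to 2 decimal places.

Cross-section at z=10: (1.20,8.89) (-1.40,-10.37) (7.25,-7.76)

t = z/height = 10/15 = 0.666667
s = 1 + (scale-1)·z/height = 1 + (2.67-1)·10/15 = 2.113333
θ = twist·z/height = -79°·10/15 = -52.6667° = -0.919207 rad
cos θ = 0.606451, sin θ = -0.795121 (intermediates below are computed at full precision and shown rounded to 5 d.p.)
v1: (-3,3) → rotate → (0.56601,4.20472) → ×s → (1.19617,8.88597) → (1.20,8.89)
v2: (3.5,-3.5) → rotate → (-0.66034,-4.90550) → ×s → (-1.39553,-10.36696) → (-1.40,-10.37)
v3: (5,0.5) → rotate → (3.42982,-3.67238) → ×s → (7.24834,-7.76096) → (7.25,-7.76)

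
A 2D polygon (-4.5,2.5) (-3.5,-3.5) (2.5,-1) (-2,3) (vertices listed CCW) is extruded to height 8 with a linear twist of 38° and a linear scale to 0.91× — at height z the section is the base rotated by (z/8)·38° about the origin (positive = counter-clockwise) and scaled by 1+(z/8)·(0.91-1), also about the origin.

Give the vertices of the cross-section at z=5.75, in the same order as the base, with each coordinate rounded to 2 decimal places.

t = z/height = 5.75/8 = 0.71875
s = 1 + (scale-1)·z/height = 1 + (0.91-1)·5.75/8 = 0.935313
θ = twist·z/height = 38°·5.75/8 = 27.3125° = 0.476693 rad
cos θ = 0.888517, sin θ = 0.458843 (intermediates below are computed at full precision and shown rounded to 5 d.p.)
v1: (-4.5,2.5) → rotate → (-5.14544,0.15650) → ×s → (-4.81259,0.14637) → (-4.81,0.15)
v2: (-3.5,-3.5) → rotate → (-1.50386,-4.71576) → ×s → (-1.40658,-4.41071) → (-1.41,-4.41)
v3: (2.5,-1) → rotate → (2.68014,0.25859) → ×s → (2.50676,0.24186) → (2.51,0.24)
v4: (-2,3) → rotate → (-3.15356,1.74786) → ×s → (-2.94957,1.63480) → (-2.95,1.63)

Cross-section at z=5.75: (-4.81,0.15) (-1.41,-4.41) (2.51,0.24) (-2.95,1.63)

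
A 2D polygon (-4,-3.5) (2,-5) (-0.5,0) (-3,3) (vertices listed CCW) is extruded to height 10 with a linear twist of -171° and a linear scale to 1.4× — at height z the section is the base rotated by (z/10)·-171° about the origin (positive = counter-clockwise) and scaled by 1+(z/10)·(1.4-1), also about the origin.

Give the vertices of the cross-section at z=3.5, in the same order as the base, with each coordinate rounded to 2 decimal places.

Cross-section at z=3.5: (-5.74,1.94) (-3.78,-4.83) (-0.29,0.49) (1.24,4.68)

t = z/height = 3.5/10 = 0.35
s = 1 + (scale-1)·z/height = 1 + (1.4-1)·3.5/10 = 1.140000
θ = twist·z/height = -171°·3.5/10 = -59.8500° = -1.044580 rad
cos θ = 0.502266, sin θ = -0.864713 (intermediates below are computed at full precision and shown rounded to 5 d.p.)
v1: (-4,-3.5) → rotate → (-5.03556,1.70092) → ×s → (-5.74054,1.93905) → (-5.74,1.94)
v2: (2,-5) → rotate → (-3.31904,-4.24075) → ×s → (-3.78370,-4.83446) → (-3.78,-4.83)
v3: (-0.5,0) → rotate → (-0.25113,0.43236) → ×s → (-0.28629,0.49289) → (-0.29,0.49)
v4: (-3,3) → rotate → (1.08734,4.10094) → ×s → (1.23957,4.67507) → (1.24,4.68)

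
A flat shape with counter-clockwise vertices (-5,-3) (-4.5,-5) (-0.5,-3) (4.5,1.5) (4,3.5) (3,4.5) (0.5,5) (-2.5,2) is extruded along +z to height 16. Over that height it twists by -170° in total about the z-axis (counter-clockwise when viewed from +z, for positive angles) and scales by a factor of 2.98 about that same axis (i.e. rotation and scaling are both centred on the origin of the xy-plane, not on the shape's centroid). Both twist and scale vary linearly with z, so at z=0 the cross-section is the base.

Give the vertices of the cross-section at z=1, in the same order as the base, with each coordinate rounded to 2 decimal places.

Cross-section at z=1: (-6.14,-2.28) (-6.01,-4.59) (-1.17,-3.21) (5.28,0.72) (5.14,3.04) (4.25,4.35) (1.59,5.42) (-2.35,2.73)

t = z/height = 1/16 = 0.0625
s = 1 + (scale-1)·z/height = 1 + (2.98-1)·1/16 = 1.123750
θ = twist·z/height = -170°·1/16 = -10.6250° = -0.185441 rad
cos θ = 0.982855, sin θ = -0.184380 (intermediates below are computed at full precision and shown rounded to 5 d.p.)
v1: (-5,-3) → rotate → (-5.46742,-2.02666) → ×s → (-6.14401,-2.27746) → (-6.14,-2.28)
v2: (-4.5,-5) → rotate → (-5.34475,-4.08456) → ×s → (-6.00616,-4.59003) → (-6.01,-4.59)
v3: (-0.5,-3) → rotate → (-1.04457,-2.85637) → ×s → (-1.17383,-3.20985) → (-1.17,-3.21)
v4: (4.5,1.5) → rotate → (4.69942,0.64457) → ×s → (5.28097,0.72434) → (5.28,0.72)
v5: (4,3.5) → rotate → (4.57675,2.70247) → ×s → (5.14312,3.03690) → (5.14,3.04)
v6: (3,4.5) → rotate → (3.77828,3.86971) → ×s → (4.24584,4.34858) → (4.25,4.35)
v7: (0.5,5) → rotate → (1.41333,4.82208) → ×s → (1.58823,5.41882) → (1.59,5.42)
v8: (-2.5,2) → rotate → (-2.08838,2.42666) → ×s → (-2.34681,2.72696) → (-2.35,2.73)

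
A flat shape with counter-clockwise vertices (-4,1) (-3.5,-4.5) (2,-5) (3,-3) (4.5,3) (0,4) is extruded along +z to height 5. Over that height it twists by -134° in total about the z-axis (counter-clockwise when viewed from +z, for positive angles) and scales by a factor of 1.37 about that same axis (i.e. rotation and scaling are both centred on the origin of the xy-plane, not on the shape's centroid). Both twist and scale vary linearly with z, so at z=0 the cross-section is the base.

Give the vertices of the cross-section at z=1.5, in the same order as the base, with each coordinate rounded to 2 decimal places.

t = z/height = 1.5/5 = 0.3
s = 1 + (scale-1)·z/height = 1 + (1.37-1)·1.5/5 = 1.111000
θ = twist·z/height = -134°·1.5/5 = -40.2000° = -0.701622 rad
cos θ = 0.763796, sin θ = -0.645458 (intermediates below are computed at full precision and shown rounded to 5 d.p.)
v1: (-4,1) → rotate → (-2.40973,3.34563) → ×s → (-2.67721,3.71699) → (-2.68,3.72)
v2: (-3.5,-4.5) → rotate → (-5.57785,-1.17798) → ×s → (-6.19699,-1.30874) → (-6.20,-1.31)
v3: (2,-5) → rotate → (-1.69970,-5.10990) → ×s → (-1.88836,-5.67709) → (-1.89,-5.68)
v4: (3,-3) → rotate → (0.35502,-4.22776) → ×s → (0.39442,-4.69704) → (0.39,-4.70)
v5: (4.5,3) → rotate → (5.37346,-0.61317) → ×s → (5.96991,-0.68123) → (5.97,-0.68)
v6: (0,4) → rotate → (2.58183,3.05518) → ×s → (2.86841,3.39431) → (2.87,3.39)

Cross-section at z=1.5: (-2.68,3.72) (-6.20,-1.31) (-1.89,-5.68) (0.39,-4.70) (5.97,-0.68) (2.87,3.39)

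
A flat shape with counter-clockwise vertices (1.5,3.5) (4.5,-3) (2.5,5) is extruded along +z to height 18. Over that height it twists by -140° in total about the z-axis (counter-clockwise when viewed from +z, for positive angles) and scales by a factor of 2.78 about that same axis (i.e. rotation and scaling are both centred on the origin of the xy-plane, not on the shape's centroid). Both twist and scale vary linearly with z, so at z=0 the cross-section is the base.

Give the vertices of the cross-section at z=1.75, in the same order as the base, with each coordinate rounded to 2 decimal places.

t = z/height = 1.75/18 = 0.0972222
s = 1 + (scale-1)·z/height = 1 + (2.78-1)·1.75/18 = 1.173056
θ = twist·z/height = -140°·1.75/18 = -13.6111° = -0.237559 rad
cos θ = 0.971915, sin θ = -0.235331 (intermediates below are computed at full precision and shown rounded to 5 d.p.)
v1: (1.5,3.5) → rotate → (2.28153,3.04871) → ×s → (2.67636,3.57630) → (2.68,3.58)
v2: (4.5,-3) → rotate → (3.66763,-3.97473) → ×s → (4.30233,-4.66258) → (4.30,-4.66)
v3: (2.5,5) → rotate → (3.60644,4.27125) → ×s → (4.23056,5.01041) → (4.23,5.01)

Cross-section at z=1.75: (2.68,3.58) (4.30,-4.66) (4.23,5.01)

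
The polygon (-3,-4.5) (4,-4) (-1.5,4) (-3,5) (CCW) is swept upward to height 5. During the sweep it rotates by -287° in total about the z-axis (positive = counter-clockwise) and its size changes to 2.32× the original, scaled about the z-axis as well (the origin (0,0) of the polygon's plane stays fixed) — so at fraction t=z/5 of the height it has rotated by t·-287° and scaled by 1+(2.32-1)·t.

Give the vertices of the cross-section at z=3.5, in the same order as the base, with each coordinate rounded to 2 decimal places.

t = z/height = 3.5/5 = 0.7
s = 1 + (scale-1)·z/height = 1 + (2.32-1)·3.5/5 = 1.924000
θ = twist·z/height = -287°·3.5/5 = -200.9000° = -3.506366 rad
cos θ = -0.934204, sin θ = 0.356738 (intermediates below are computed at full precision and shown rounded to 5 d.p.)
v1: (-3,-4.5) → rotate → (4.40793,3.13371) → ×s → (8.48087,6.02925) → (8.48,6.03)
v2: (4,-4) → rotate → (-2.30987,5.16377) → ×s → (-4.44418,9.93509) → (-4.44,9.94)
v3: (-1.5,4) → rotate → (-0.02565,-4.27192) → ×s → (-0.04934,-8.21918) → (-0.05,-8.22)
v4: (-3,5) → rotate → (1.01892,-5.74124) → ×s → (1.96041,-11.04614) → (1.96,-11.05)

Cross-section at z=3.5: (8.48,6.03) (-4.44,9.94) (-0.05,-8.22) (1.96,-11.05)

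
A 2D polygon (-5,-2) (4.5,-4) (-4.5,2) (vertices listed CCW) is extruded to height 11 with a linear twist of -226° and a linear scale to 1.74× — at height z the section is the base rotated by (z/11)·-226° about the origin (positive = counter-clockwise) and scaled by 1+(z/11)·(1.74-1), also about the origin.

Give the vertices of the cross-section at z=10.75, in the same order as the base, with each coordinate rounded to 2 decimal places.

t = z/height = 10.75/11 = 0.977273
s = 1 + (scale-1)·z/height = 1 + (1.74-1)·10.75/11 = 1.723182
θ = twist·z/height = -226°·10.75/11 = -220.8636° = -3.854798 rad
cos θ = -0.756269, sin θ = 0.654261 (intermediates below are computed at full precision and shown rounded to 5 d.p.)
v1: (-5,-2) → rotate → (5.08987,-1.75877) → ×s → (8.77076,-3.03068) → (8.77,-3.03)
v2: (4.5,-4) → rotate → (-0.78617,5.96925) → ×s → (-1.35471,10.28610) → (-1.35,10.29)
v3: (-4.5,2) → rotate → (2.09469,-4.45671) → ×s → (3.60953,-7.67973) → (3.61,-7.68)

Cross-section at z=10.75: (8.77,-3.03) (-1.35,10.29) (3.61,-7.68)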